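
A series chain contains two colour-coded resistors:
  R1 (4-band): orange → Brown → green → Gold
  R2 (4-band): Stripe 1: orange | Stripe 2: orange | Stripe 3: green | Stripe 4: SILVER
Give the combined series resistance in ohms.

6400000 Ω

R1: orange, brown → 31; green ×10^5 → 3100000 Ω.
R2: orange, orange → 33; green ×10^5 → 3300000 Ω.
Series: 3100000 + 3300000 = 6400000 Ω.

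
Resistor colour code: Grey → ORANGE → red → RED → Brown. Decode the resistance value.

Grey → 8 (first significant figure)
Orange → 3 (second significant figure)
Red → 2 (third significant figure)
Red → ×10^2 multiplier
832 × 100 = 83200 Ω

83200 Ω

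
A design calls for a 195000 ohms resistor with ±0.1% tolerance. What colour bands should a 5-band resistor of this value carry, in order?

brown, white, green, orange, violet

195000 Ω = 195 × 10^3.
1 → brown
9 → white
5 → green
Multiplier 10^3 → orange.
±0.1% tolerance → violet.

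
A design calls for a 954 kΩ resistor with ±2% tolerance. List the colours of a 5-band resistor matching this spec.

954000 Ω = 954 × 10^3.
9 → white
5 → green
4 → yellow
Multiplier 10^3 → orange.
±2% tolerance → red.

white, green, yellow, orange, red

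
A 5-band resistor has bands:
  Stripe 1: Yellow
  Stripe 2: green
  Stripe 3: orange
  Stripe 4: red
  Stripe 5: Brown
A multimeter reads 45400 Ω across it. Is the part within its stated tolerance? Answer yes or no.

Yellow → 4 (first significant figure)
Green → 5 (second significant figure)
Orange → 3 (third significant figure)
Red → ×10^2 multiplier
Brown → ±1% tolerance
453 × 100 = 45300 Ω
Allowed range: 44847 Ω to 45753 Ω.
45400 Ω lies inside that range.

yes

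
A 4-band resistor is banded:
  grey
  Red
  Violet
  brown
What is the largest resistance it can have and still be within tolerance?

Grey → 8 (first significant figure)
Red → 2 (second significant figure)
Violet → ×10^7 multiplier
Brown → ±1% tolerance
82 × 10000000 = 820000000 Ω
Largest = 820000000 × (1 + 1/100) = 828200000 Ω.

828200000 Ω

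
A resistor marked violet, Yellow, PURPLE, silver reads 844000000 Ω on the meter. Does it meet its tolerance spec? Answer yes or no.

Violet → 7 (first significant figure)
Yellow → 4 (second significant figure)
Violet → ×10^7 multiplier
Silver → ±10% tolerance
74 × 10000000 = 740000000 Ω
Allowed range: 666000000 Ω to 814000000 Ω.
844000000 Ω lies outside that range.

no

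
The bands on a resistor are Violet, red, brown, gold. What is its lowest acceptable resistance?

684 Ω

Violet → 7 (first significant figure)
Red → 2 (second significant figure)
Brown → ×10 multiplier
Gold → ±5% tolerance
72 × 10 = 720 Ω
Lowest = 720 × (1 − 5/100) = 684 Ω.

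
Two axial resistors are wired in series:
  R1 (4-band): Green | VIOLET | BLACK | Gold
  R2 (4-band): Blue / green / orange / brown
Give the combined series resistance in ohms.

65057 Ω

R1: green, violet → 57; black ×1 → 57 Ω.
R2: blue, green → 65; orange ×10^3 → 65000 Ω.
Series: 57 + 65000 = 65057 Ω.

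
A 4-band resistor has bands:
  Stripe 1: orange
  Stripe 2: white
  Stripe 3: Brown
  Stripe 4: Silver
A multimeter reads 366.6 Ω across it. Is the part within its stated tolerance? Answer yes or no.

yes

Orange → 3 (first significant figure)
White → 9 (second significant figure)
Brown → ×10 multiplier
Silver → ±10% tolerance
39 × 10 = 390 Ω
Allowed range: 351 Ω to 429 Ω.
366.6 Ω lies inside that range.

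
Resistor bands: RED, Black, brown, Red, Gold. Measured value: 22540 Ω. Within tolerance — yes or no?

Red → 2 (first significant figure)
Black → 0 (second significant figure)
Brown → 1 (third significant figure)
Red → ×10^2 multiplier
Gold → ±5% tolerance
201 × 100 = 20100 Ω
Allowed range: 19095 Ω to 21105 Ω.
22540 Ω lies outside that range.

no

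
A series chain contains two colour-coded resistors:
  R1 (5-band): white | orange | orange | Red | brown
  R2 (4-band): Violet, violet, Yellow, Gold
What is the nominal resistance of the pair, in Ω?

863300 Ω

R1: white, orange, orange → 933; red ×10^2 → 93300 Ω.
R2: violet, violet → 77; yellow ×10^4 → 770000 Ω.
Series: 93300 + 770000 = 863300 Ω.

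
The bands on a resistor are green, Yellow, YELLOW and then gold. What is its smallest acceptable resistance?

513000 Ω

Green → 5 (first significant figure)
Yellow → 4 (second significant figure)
Yellow → ×10^4 multiplier
Gold → ±5% tolerance
54 × 10000 = 540000 Ω
Smallest = 540000 × (1 − 5/100) = 513000 Ω.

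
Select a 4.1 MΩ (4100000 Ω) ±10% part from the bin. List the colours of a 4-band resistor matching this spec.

4100000 Ω = 41 × 10^5.
4 → yellow
1 → brown
Multiplier 10^5 → green.
±10% tolerance → silver.

yellow, brown, green, silver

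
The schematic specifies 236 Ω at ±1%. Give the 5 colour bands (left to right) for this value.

red, orange, blue, black, brown

236 Ω = 236 × 10^0.
2 → red
3 → orange
6 → blue
Multiplier 10^0 → black.
±1% tolerance → brown.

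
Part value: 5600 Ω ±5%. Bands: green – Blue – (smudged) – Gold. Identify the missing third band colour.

5600 Ω = 56 × 10^2.
The third band is the multiplier, 10^2, which is red.

red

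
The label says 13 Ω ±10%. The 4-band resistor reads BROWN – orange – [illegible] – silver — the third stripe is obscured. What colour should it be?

black

13 Ω = 13 × 10^0.
The third band is the multiplier, 10^0, which is black.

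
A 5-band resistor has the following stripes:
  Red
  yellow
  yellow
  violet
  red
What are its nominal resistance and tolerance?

Red → 2 (first significant figure)
Yellow → 4 (second significant figure)
Yellow → 4 (third significant figure)
Violet → ×10^7 multiplier
Red → ±2% tolerance
244 × 10000000 = 2440000000 Ω

2440000000 Ω ±2%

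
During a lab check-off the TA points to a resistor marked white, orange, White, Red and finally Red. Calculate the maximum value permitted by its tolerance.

95778 Ω

White → 9 (first significant figure)
Orange → 3 (second significant figure)
White → 9 (third significant figure)
Red → ×10^2 multiplier
Red → ±2% tolerance
939 × 100 = 93900 Ω
Maximum = 93900 × (1 + 2/100) = 95778 Ω.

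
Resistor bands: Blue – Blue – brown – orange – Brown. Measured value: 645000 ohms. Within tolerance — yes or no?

Blue → 6 (first significant figure)
Blue → 6 (second significant figure)
Brown → 1 (third significant figure)
Orange → ×10^3 multiplier
Brown → ±1% tolerance
661 × 1000 = 661000 Ω
Allowed range: 654390 Ω to 667610 Ω.
645000 ohms lies outside that range.

no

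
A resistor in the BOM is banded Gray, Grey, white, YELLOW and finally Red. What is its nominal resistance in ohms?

Grey → 8 (first significant figure)
Grey → 8 (second significant figure)
White → 9 (third significant figure)
Yellow → ×10^4 multiplier
889 × 10000 = 8890000 Ω

8890000 Ω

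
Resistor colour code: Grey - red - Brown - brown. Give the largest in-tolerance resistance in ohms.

Grey → 8 (first significant figure)
Red → 2 (second significant figure)
Brown → ×10 multiplier
Brown → ±1% tolerance
82 × 10 = 820 Ω
Largest = 820 × (1 + 1/100) = 828.2 Ω.

828.2 Ω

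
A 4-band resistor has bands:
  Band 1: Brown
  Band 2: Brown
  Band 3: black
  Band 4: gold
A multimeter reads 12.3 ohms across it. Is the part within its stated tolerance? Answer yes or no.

Brown → 1 (first significant figure)
Brown → 1 (second significant figure)
Black → ×1 multiplier
Gold → ±5% tolerance
11 × 1 = 11 Ω
Allowed range: 10.45 Ω to 11.55 Ω.
12.3 ohms lies outside that range.

no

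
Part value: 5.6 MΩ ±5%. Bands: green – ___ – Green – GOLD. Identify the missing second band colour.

blue

5600000 Ω = 56 × 10^5.
The second band gives digit 6 of the significand, and 6 is blue.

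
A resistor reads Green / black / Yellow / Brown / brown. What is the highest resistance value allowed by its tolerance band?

5090.4 Ω

Green → 5 (first significant figure)
Black → 0 (second significant figure)
Yellow → 4 (third significant figure)
Brown → ×10 multiplier
Brown → ±1% tolerance
504 × 10 = 5040 Ω
Highest = 5040 × (1 + 1/100) = 5090.4 Ω.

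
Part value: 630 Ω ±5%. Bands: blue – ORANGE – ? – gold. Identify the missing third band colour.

630 Ω = 63 × 10^1.
The third band is the multiplier, 10^1, which is brown.

brown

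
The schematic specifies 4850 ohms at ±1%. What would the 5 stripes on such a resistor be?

yellow, grey, green, brown, brown

4850 Ω = 485 × 10^1.
4 → yellow
8 → grey
5 → green
Multiplier 10^1 → brown.
±1% tolerance → brown.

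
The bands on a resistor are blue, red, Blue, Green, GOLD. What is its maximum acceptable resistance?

Blue → 6 (first significant figure)
Red → 2 (second significant figure)
Blue → 6 (third significant figure)
Green → ×10^5 multiplier
Gold → ±5% tolerance
626 × 100000 = 62600000 Ω
Maximum = 62600000 × (1 + 5/100) = 65730000 Ω.

65730000 Ω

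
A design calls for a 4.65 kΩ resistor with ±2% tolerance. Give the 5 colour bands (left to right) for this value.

yellow, blue, green, brown, red

4650 Ω = 465 × 10^1.
4 → yellow
6 → blue
5 → green
Multiplier 10^1 → brown.
±2% tolerance → red.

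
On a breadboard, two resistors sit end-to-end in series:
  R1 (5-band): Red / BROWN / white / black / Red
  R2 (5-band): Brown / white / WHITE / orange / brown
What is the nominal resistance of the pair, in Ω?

R1: red, brown, white → 219; black ×1 → 219 Ω.
R2: brown, white, white → 199; orange ×10^3 → 199000 Ω.
Series: 219 + 199000 = 199219 Ω.

199219 Ω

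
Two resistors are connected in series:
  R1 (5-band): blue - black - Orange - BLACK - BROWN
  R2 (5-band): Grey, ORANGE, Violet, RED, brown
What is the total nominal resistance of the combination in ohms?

R1: blue, black, orange → 603; black ×1 → 603 Ω.
R2: grey, orange, violet → 837; red ×10^2 → 83700 Ω.
Series: 603 + 83700 = 84303 Ω.

84303 Ω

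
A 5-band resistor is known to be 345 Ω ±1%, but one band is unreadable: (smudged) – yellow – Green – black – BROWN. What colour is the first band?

orange

345 Ω = 345 × 10^0.
The first band gives digit 3 of the significand, and 3 is orange.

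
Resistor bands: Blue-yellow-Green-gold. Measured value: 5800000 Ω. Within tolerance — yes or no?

Blue → 6 (first significant figure)
Yellow → 4 (second significant figure)
Green → ×10^5 multiplier
Gold → ±5% tolerance
64 × 100000 = 6400000 Ω
Allowed range: 6080000 Ω to 6720000 Ω.
5800000 Ω lies outside that range.

no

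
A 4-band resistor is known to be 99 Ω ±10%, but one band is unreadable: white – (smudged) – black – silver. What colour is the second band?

99 Ω = 99 × 10^0.
The second band gives digit 9 of the significand, and 9 is white.

white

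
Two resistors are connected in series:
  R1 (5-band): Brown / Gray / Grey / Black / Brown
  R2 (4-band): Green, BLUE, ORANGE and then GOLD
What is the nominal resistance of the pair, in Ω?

R1: brown, grey, grey → 188; black ×1 → 188 Ω.
R2: green, blue → 56; orange ×10^3 → 56000 Ω.
Series: 188 + 56000 = 56188 Ω.

56188 Ω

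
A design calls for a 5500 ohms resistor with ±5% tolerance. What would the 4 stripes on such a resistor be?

green, green, red, gold

5500 Ω = 55 × 10^2.
5 → green
5 → green
Multiplier 10^2 → red.
±5% tolerance → gold.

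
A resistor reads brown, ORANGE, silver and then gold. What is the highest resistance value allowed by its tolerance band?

0.1365 Ω

Brown → 1 (first significant figure)
Orange → 3 (second significant figure)
Silver → ×0.01 multiplier
Gold → ±5% tolerance
13 × 0.01 = 0.13 Ω
Highest = 0.13 × (1 + 5/100) = 0.1365 Ω.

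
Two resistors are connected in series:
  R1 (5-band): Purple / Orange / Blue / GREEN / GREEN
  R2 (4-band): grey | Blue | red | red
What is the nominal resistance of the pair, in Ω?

73608600 Ω

R1: violet, orange, blue → 736; green ×10^5 → 73600000 Ω.
R2: grey, blue → 86; red ×10^2 → 8600 Ω.
Series: 73600000 + 8600 = 73608600 Ω.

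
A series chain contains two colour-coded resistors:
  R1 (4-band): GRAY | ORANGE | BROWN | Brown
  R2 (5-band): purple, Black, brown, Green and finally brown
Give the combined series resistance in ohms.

R1: grey, orange → 83; brown ×10 → 830 Ω.
R2: violet, black, brown → 701; green ×10^5 → 70100000 Ω.
Series: 830 + 70100000 = 70100830 Ω.

70100830 Ω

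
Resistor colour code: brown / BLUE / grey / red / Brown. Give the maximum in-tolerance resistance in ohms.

Brown → 1 (first significant figure)
Blue → 6 (second significant figure)
Grey → 8 (third significant figure)
Red → ×10^2 multiplier
Brown → ±1% tolerance
168 × 100 = 16800 Ω
Maximum = 16800 × (1 + 1/100) = 16968 Ω.

16968 Ω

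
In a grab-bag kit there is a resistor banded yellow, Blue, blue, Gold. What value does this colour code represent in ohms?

Yellow → 4 (first significant figure)
Blue → 6 (second significant figure)
Blue → ×10^6 multiplier
46 × 1000000 = 46000000 Ω

46000000 Ω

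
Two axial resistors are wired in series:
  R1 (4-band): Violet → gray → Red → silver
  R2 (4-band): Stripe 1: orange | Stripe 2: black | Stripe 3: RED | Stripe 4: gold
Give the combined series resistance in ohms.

R1: violet, grey → 78; red ×10^2 → 7800 Ω.
R2: orange, black → 30; red ×10^2 → 3000 Ω.
Series: 7800 + 3000 = 10800 Ω.

10800 Ω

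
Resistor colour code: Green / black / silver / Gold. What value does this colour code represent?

0.5 Ω

Green → 5 (first significant figure)
Black → 0 (second significant figure)
Silver → ×0.01 multiplier
50 × 0.01 = 0.5 Ω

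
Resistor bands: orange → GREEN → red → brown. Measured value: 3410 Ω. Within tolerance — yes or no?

no

Orange → 3 (first significant figure)
Green → 5 (second significant figure)
Red → ×10^2 multiplier
Brown → ±1% tolerance
35 × 100 = 3500 Ω
Allowed range: 3465 Ω to 3535 Ω.
3410 Ω lies outside that range.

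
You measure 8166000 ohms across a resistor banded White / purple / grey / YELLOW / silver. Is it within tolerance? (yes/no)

no

White → 9 (first significant figure)
Violet → 7 (second significant figure)
Grey → 8 (third significant figure)
Yellow → ×10^4 multiplier
Silver → ±10% tolerance
978 × 10000 = 9780000 Ω
Allowed range: 8802000 Ω to 10758000 Ω.
8166000 ohms lies outside that range.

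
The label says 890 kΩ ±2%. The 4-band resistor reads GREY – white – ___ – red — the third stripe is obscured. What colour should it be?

yellow

890000 Ω = 89 × 10^4.
The third band is the multiplier, 10^4, which is yellow.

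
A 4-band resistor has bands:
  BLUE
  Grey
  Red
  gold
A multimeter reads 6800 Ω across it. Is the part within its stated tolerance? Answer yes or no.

yes

Blue → 6 (first significant figure)
Grey → 8 (second significant figure)
Red → ×10^2 multiplier
Gold → ±5% tolerance
68 × 100 = 6800 Ω
Allowed range: 6460 Ω to 7140 Ω.
6800 Ω lies inside that range.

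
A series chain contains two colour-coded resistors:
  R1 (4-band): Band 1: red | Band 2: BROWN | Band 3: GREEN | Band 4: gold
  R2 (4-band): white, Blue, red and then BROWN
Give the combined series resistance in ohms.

R1: red, brown → 21; green ×10^5 → 2100000 Ω.
R2: white, blue → 96; red ×10^2 → 9600 Ω.
Series: 2100000 + 9600 = 2109600 Ω.

2109600 Ω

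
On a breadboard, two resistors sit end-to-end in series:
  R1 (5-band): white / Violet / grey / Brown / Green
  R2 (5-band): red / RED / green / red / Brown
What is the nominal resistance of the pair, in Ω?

32280 Ω

R1: white, violet, grey → 978; brown ×10 → 9780 Ω.
R2: red, red, green → 225; red ×10^2 → 22500 Ω.
Series: 9780 + 22500 = 32280 Ω.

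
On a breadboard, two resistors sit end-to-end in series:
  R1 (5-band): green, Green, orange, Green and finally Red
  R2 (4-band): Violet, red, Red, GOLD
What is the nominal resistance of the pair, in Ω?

55307200 Ω

R1: green, green, orange → 553; green ×10^5 → 55300000 Ω.
R2: violet, red → 72; red ×10^2 → 7200 Ω.
Series: 55300000 + 7200 = 55307200 Ω.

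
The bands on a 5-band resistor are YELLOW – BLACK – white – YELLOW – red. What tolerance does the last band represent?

The last band, red, is the tolerance band.
Red corresponds to ±2%.

±2%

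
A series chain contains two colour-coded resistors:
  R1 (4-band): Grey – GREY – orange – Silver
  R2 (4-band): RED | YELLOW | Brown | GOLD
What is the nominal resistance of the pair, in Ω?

88240 Ω

R1: grey, grey → 88; orange ×10^3 → 88000 Ω.
R2: red, yellow → 24; brown ×10 → 240 Ω.
Series: 88000 + 240 = 88240 Ω.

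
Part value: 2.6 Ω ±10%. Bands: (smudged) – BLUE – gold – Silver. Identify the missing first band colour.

red

2.6 Ω = 26 × 10^-1.
The first band gives digit 2 of the significand, and 2 is red.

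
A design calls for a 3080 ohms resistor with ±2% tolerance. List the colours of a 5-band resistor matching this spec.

3080 Ω = 308 × 10^1.
3 → orange
0 → black
8 → grey
Multiplier 10^1 → brown.
±2% tolerance → red.

orange, black, grey, brown, red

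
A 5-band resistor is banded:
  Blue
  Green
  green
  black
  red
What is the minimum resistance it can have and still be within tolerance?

641.9 Ω

Blue → 6 (first significant figure)
Green → 5 (second significant figure)
Green → 5 (third significant figure)
Black → ×1 multiplier
Red → ±2% tolerance
655 × 1 = 655 Ω
Minimum = 655 × (1 − 2/100) = 641.9 Ω.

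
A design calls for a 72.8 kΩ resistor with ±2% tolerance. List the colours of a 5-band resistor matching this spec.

72800 Ω = 728 × 10^2.
7 → violet
2 → red
8 → grey
Multiplier 10^2 → red.
±2% tolerance → red.

violet, red, grey, red, red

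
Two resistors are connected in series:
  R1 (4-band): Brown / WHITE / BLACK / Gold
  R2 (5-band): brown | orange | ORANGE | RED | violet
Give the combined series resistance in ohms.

R1: brown, white → 19; black ×1 → 19 Ω.
R2: brown, orange, orange → 133; red ×10^2 → 13300 Ω.
Series: 19 + 13300 = 13319 Ω.

13319 Ω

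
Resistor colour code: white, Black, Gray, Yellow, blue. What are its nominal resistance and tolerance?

White → 9 (first significant figure)
Black → 0 (second significant figure)
Grey → 8 (third significant figure)
Yellow → ×10^4 multiplier
Blue → ±0.25% tolerance
908 × 10000 = 9080000 Ω

9080000 Ω ±0.25%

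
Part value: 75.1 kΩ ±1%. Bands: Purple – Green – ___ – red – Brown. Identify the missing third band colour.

75100 Ω = 751 × 10^2.
The third band gives digit 1 of the significand, and 1 is brown.

brown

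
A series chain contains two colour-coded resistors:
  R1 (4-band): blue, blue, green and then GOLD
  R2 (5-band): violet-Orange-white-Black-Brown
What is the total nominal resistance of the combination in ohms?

6600739 Ω

R1: blue, blue → 66; green ×10^5 → 6600000 Ω.
R2: violet, orange, white → 739; black ×1 → 739 Ω.
Series: 6600000 + 739 = 6600739 Ω.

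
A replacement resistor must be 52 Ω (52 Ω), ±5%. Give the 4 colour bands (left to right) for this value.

52 Ω = 52 × 10^0.
5 → green
2 → red
Multiplier 10^0 → black.
±5% tolerance → gold.

green, red, black, gold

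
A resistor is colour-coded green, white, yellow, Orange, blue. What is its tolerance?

The last band, blue, is the tolerance band.
Blue corresponds to ±0.25%.

±0.25%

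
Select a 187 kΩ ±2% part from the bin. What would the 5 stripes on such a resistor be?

187000 Ω = 187 × 10^3.
1 → brown
8 → grey
7 → violet
Multiplier 10^3 → orange.
±2% tolerance → red.

brown, grey, violet, orange, red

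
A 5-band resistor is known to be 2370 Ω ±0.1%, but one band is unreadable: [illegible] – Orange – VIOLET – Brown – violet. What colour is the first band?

red

2370 Ω = 237 × 10^1.
The first band gives digit 2 of the significand, and 2 is red.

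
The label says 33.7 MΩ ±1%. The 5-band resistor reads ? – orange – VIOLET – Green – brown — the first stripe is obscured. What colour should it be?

orange

33700000 Ω = 337 × 10^5.
The first band gives digit 3 of the significand, and 3 is orange.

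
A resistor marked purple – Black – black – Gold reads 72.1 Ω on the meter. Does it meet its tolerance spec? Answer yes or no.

Violet → 7 (first significant figure)
Black → 0 (second significant figure)
Black → ×1 multiplier
Gold → ±5% tolerance
70 × 1 = 70 Ω
Allowed range: 66.5 Ω to 73.5 Ω.
72.1 Ω lies inside that range.

yes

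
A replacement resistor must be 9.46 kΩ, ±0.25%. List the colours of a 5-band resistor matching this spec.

9460 Ω = 946 × 10^1.
9 → white
4 → yellow
6 → blue
Multiplier 10^1 → brown.
±0.25% tolerance → blue.

white, yellow, blue, brown, blue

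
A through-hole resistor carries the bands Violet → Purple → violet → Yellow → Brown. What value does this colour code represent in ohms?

Violet → 7 (first significant figure)
Violet → 7 (second significant figure)
Violet → 7 (third significant figure)
Yellow → ×10^4 multiplier
777 × 10000 = 7770000 Ω

7770000 Ω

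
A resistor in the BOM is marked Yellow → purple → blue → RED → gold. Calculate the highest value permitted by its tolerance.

Yellow → 4 (first significant figure)
Violet → 7 (second significant figure)
Blue → 6 (third significant figure)
Red → ×10^2 multiplier
Gold → ±5% tolerance
476 × 100 = 47600 Ω
Highest = 47600 × (1 + 5/100) = 49980 Ω.

49980 Ω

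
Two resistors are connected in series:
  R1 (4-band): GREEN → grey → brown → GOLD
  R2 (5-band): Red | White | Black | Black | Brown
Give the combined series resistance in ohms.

R1: green, grey → 58; brown ×10 → 580 Ω.
R2: red, white, black → 290; black ×1 → 290 Ω.
Series: 580 + 290 = 870 Ω.

870 Ω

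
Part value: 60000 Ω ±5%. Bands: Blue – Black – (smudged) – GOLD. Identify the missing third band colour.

orange

60000 Ω = 60 × 10^3.
The third band is the multiplier, 10^3, which is orange.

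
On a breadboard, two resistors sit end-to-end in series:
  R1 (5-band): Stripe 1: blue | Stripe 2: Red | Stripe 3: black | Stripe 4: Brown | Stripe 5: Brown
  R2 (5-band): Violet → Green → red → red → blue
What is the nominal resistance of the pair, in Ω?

R1: blue, red, black → 620; brown ×10 → 6200 Ω.
R2: violet, green, red → 752; red ×10^2 → 75200 Ω.
Series: 6200 + 75200 = 81400 Ω.

81400 Ω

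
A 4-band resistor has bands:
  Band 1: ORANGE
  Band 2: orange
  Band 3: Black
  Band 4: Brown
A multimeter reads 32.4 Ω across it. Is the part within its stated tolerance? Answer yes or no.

no

Orange → 3 (first significant figure)
Orange → 3 (second significant figure)
Black → ×1 multiplier
Brown → ±1% tolerance
33 × 1 = 33 Ω
Allowed range: 32.67 Ω to 33.33 Ω.
32.4 Ω lies outside that range.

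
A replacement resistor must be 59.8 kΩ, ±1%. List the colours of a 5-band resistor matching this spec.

green, white, grey, red, brown

59800 Ω = 598 × 10^2.
5 → green
9 → white
8 → grey
Multiplier 10^2 → red.
±1% tolerance → brown.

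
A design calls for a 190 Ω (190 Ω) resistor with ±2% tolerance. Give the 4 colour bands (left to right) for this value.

brown, white, brown, red

190 Ω = 19 × 10^1.
1 → brown
9 → white
Multiplier 10^1 → brown.
±2% tolerance → red.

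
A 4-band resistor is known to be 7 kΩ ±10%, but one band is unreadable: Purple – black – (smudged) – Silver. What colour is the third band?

red

7000 Ω = 70 × 10^2.
The third band is the multiplier, 10^2, which is red.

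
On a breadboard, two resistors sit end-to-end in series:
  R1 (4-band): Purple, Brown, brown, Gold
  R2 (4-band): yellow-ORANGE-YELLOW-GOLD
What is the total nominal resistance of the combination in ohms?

430710 Ω

R1: violet, brown → 71; brown ×10 → 710 Ω.
R2: yellow, orange → 43; yellow ×10^4 → 430000 Ω.
Series: 710 + 430000 = 430710 Ω.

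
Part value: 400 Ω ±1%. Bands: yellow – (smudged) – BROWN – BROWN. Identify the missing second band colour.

400 Ω = 40 × 10^1.
The second band gives digit 0 of the significand, and 0 is black.

black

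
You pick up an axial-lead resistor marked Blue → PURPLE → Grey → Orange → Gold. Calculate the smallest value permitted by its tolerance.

Blue → 6 (first significant figure)
Violet → 7 (second significant figure)
Grey → 8 (third significant figure)
Orange → ×10^3 multiplier
Gold → ±5% tolerance
678 × 1000 = 678000 Ω
Smallest = 678000 × (1 − 5/100) = 644100 Ω.

644100 Ω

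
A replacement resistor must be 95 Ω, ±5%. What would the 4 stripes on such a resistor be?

95 Ω = 95 × 10^0.
9 → white
5 → green
Multiplier 10^0 → black.
±5% tolerance → gold.

white, green, black, gold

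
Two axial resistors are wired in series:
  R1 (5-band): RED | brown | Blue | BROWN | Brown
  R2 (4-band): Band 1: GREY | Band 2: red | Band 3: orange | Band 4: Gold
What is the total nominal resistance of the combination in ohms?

84160 Ω

R1: red, brown, blue → 216; brown ×10 → 2160 Ω.
R2: grey, red → 82; orange ×10^3 → 82000 Ω.
Series: 2160 + 82000 = 84160 Ω.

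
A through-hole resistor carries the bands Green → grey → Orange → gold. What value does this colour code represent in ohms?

Green → 5 (first significant figure)
Grey → 8 (second significant figure)
Orange → ×10^3 multiplier
58 × 1000 = 58000 Ω

58000 Ω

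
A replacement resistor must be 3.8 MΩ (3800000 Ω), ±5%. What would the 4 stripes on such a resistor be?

orange, grey, green, gold

3800000 Ω = 38 × 10^5.
3 → orange
8 → grey
Multiplier 10^5 → green.
±5% tolerance → gold.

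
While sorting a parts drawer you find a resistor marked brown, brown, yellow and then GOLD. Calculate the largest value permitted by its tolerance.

Brown → 1 (first significant figure)
Brown → 1 (second significant figure)
Yellow → ×10^4 multiplier
Gold → ±5% tolerance
11 × 10000 = 110000 Ω
Largest = 110000 × (1 + 5/100) = 115500 Ω.

115500 Ω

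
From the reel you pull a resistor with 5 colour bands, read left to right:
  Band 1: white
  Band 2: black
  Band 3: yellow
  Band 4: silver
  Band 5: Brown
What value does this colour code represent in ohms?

White → 9 (first significant figure)
Black → 0 (second significant figure)
Yellow → 4 (third significant figure)
Silver → ×0.01 multiplier
904 × 0.01 = 9.04 Ω

9.04 Ω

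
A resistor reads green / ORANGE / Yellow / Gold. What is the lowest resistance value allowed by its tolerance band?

Green → 5 (first significant figure)
Orange → 3 (second significant figure)
Yellow → ×10^4 multiplier
Gold → ±5% tolerance
53 × 10000 = 530000 Ω
Lowest = 530000 × (1 − 5/100) = 503500 Ω.

503500 Ω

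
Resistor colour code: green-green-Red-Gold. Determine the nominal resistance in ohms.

5500 Ω

Green → 5 (first significant figure)
Green → 5 (second significant figure)
Red → ×10^2 multiplier
55 × 100 = 5500 Ω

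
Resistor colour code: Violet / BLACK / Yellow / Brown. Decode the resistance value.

700000 Ω

Violet → 7 (first significant figure)
Black → 0 (second significant figure)
Yellow → ×10^4 multiplier
70 × 10000 = 700000 Ω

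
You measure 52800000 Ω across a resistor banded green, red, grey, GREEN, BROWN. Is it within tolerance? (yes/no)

yes

Green → 5 (first significant figure)
Red → 2 (second significant figure)
Grey → 8 (third significant figure)
Green → ×10^5 multiplier
Brown → ±1% tolerance
528 × 100000 = 52800000 Ω
Allowed range: 52272000 Ω to 53328000 Ω.
52800000 Ω lies inside that range.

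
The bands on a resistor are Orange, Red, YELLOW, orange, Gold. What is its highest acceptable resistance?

340200 Ω

Orange → 3 (first significant figure)
Red → 2 (second significant figure)
Yellow → 4 (third significant figure)
Orange → ×10^3 multiplier
Gold → ±5% tolerance
324 × 1000 = 324000 Ω
Highest = 324000 × (1 + 5/100) = 340200 Ω.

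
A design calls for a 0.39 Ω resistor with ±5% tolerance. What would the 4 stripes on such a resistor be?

orange, white, silver, gold

0.39 Ω = 39 × 10^-2.
3 → orange
9 → white
Multiplier 10^-2 → silver.
±5% tolerance → gold.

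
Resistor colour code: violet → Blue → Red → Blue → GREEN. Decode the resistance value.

762000000 Ω

Violet → 7 (first significant figure)
Blue → 6 (second significant figure)
Red → 2 (third significant figure)
Blue → ×10^6 multiplier
762 × 1000000 = 762000000 Ω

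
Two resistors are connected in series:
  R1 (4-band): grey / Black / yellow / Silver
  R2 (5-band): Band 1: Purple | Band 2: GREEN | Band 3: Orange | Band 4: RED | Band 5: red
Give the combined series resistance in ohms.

875300 Ω

R1: grey, black → 80; yellow ×10^4 → 800000 Ω.
R2: violet, green, orange → 753; red ×10^2 → 75300 Ω.
Series: 800000 + 75300 = 875300 Ω.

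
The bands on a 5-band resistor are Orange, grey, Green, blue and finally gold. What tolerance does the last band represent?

±5%

The last band, gold, is the tolerance band.
Gold corresponds to ±5%.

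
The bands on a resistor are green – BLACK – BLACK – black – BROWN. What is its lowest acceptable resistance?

Green → 5 (first significant figure)
Black → 0 (second significant figure)
Black → 0 (third significant figure)
Black → ×1 multiplier
Brown → ±1% tolerance
500 × 1 = 500 Ω
Lowest = 500 × (1 − 1/100) = 495 Ω.

495 Ω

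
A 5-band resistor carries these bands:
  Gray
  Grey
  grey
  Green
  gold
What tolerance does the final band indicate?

The last band, gold, is the tolerance band.
Gold corresponds to ±5%.

±5%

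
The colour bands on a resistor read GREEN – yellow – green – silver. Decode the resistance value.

5400000 Ω

Green → 5 (first significant figure)
Yellow → 4 (second significant figure)
Green → ×10^5 multiplier
54 × 100000 = 5400000 Ω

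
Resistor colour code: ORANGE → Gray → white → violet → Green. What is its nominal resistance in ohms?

3890000000 Ω

Orange → 3 (first significant figure)
Grey → 8 (second significant figure)
White → 9 (third significant figure)
Violet → ×10^7 multiplier
389 × 10000000 = 3890000000 Ω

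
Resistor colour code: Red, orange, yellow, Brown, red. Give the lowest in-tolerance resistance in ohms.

Red → 2 (first significant figure)
Orange → 3 (second significant figure)
Yellow → 4 (third significant figure)
Brown → ×10 multiplier
Red → ±2% tolerance
234 × 10 = 2340 Ω
Lowest = 2340 × (1 − 2/100) = 2293.2 Ω.

2293.2 Ω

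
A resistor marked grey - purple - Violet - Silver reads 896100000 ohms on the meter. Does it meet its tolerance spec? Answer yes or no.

yes

Grey → 8 (first significant figure)
Violet → 7 (second significant figure)
Violet → ×10^7 multiplier
Silver → ±10% tolerance
87 × 10000000 = 870000000 Ω
Allowed range: 783000000 Ω to 957000000 Ω.
896100000 ohms lies inside that range.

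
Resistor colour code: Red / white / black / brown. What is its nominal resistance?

Red → 2 (first significant figure)
White → 9 (second significant figure)
Black → ×1 multiplier
29 × 1 = 29 Ω

29 Ω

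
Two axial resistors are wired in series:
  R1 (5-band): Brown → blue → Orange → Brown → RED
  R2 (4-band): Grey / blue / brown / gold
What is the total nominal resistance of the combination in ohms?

2490 Ω

R1: brown, blue, orange → 163; brown ×10 → 1630 Ω.
R2: grey, blue → 86; brown ×10 → 860 Ω.
Series: 1630 + 860 = 2490 Ω.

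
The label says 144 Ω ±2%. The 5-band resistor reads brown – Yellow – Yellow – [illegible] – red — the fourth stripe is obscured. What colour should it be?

black

144 Ω = 144 × 10^0.
The fourth band is the multiplier, 10^0, which is black.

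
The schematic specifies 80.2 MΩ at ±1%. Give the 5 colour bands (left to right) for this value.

grey, black, red, green, brown

80200000 Ω = 802 × 10^5.
8 → grey
0 → black
2 → red
Multiplier 10^5 → green.
±1% tolerance → brown.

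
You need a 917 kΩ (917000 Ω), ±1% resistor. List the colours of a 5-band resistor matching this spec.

917000 Ω = 917 × 10^3.
9 → white
1 → brown
7 → violet
Multiplier 10^3 → orange.
±1% tolerance → brown.

white, brown, violet, orange, brown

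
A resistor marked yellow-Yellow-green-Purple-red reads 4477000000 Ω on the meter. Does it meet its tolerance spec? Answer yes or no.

yes

Yellow → 4 (first significant figure)
Yellow → 4 (second significant figure)
Green → 5 (third significant figure)
Violet → ×10^7 multiplier
Red → ±2% tolerance
445 × 10000000 = 4450000000 Ω
Allowed range: 4361000000 Ω to 4539000000 Ω.
4477000000 Ω lies inside that range.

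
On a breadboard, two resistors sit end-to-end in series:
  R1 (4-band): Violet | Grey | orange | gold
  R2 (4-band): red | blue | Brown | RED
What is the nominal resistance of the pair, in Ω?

78260 Ω

R1: violet, grey → 78; orange ×10^3 → 78000 Ω.
R2: red, blue → 26; brown ×10 → 260 Ω.
Series: 78000 + 260 = 78260 Ω.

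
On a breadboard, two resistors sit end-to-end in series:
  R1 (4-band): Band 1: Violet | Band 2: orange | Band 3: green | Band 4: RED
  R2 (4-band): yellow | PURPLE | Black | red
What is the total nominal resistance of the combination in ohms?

7300047 Ω

R1: violet, orange → 73; green ×10^5 → 7300000 Ω.
R2: yellow, violet → 47; black ×1 → 47 Ω.
Series: 7300000 + 47 = 7300047 Ω.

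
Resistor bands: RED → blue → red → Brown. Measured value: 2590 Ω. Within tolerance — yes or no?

yes

Red → 2 (first significant figure)
Blue → 6 (second significant figure)
Red → ×10^2 multiplier
Brown → ±1% tolerance
26 × 100 = 2600 Ω
Allowed range: 2574 Ω to 2626 Ω.
2590 Ω lies inside that range.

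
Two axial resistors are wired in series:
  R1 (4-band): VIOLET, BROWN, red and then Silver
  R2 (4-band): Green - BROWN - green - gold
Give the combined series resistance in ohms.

5107100 Ω

R1: violet, brown → 71; red ×10^2 → 7100 Ω.
R2: green, brown → 51; green ×10^5 → 5100000 Ω.
Series: 7100 + 5100000 = 5107100 Ω.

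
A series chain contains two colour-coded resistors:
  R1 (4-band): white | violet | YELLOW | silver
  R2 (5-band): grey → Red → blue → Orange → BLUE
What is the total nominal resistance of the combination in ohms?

R1: white, violet → 97; yellow ×10^4 → 970000 Ω.
R2: grey, red, blue → 826; orange ×10^3 → 826000 Ω.
Series: 970000 + 826000 = 1796000 Ω.

1796000 Ω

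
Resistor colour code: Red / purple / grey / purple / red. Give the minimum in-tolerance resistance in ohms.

Red → 2 (first significant figure)
Violet → 7 (second significant figure)
Grey → 8 (third significant figure)
Violet → ×10^7 multiplier
Red → ±2% tolerance
278 × 10000000 = 2780000000 Ω
Minimum = 2780000000 × (1 − 2/100) = 2724400000 Ω.

2724400000 Ω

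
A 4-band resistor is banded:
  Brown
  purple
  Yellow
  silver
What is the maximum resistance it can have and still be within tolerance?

187000 Ω

Brown → 1 (first significant figure)
Violet → 7 (second significant figure)
Yellow → ×10^4 multiplier
Silver → ±10% tolerance
17 × 10000 = 170000 Ω
Maximum = 170000 × (1 + 10/100) = 187000 Ω.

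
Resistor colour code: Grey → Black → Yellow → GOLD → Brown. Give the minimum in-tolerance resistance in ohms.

Grey → 8 (first significant figure)
Black → 0 (second significant figure)
Yellow → 4 (third significant figure)
Gold → ×0.1 multiplier
Brown → ±1% tolerance
804 × 0.1 = 80.4 Ω
Minimum = 80.4 × (1 − 1/100) = 79.596 Ω.

79.596 Ω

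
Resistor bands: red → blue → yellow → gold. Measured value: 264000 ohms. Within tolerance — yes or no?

yes

Red → 2 (first significant figure)
Blue → 6 (second significant figure)
Yellow → ×10^4 multiplier
Gold → ±5% tolerance
26 × 10000 = 260000 Ω
Allowed range: 247000 Ω to 273000 Ω.
264000 ohms lies inside that range.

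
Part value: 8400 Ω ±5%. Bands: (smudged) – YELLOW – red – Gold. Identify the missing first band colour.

grey

8400 Ω = 84 × 10^2.
The first band gives digit 8 of the significand, and 8 is grey.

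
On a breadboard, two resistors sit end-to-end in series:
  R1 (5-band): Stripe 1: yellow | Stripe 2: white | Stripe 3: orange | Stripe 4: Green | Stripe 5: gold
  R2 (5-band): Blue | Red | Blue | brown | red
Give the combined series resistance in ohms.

R1: yellow, white, orange → 493; green ×10^5 → 49300000 Ω.
R2: blue, red, blue → 626; brown ×10 → 6260 Ω.
Series: 49300000 + 6260 = 49306260 Ω.

49306260 Ω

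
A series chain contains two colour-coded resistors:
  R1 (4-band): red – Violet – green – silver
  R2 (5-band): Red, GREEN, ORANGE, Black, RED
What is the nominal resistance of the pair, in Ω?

R1: red, violet → 27; green ×10^5 → 2700000 Ω.
R2: red, green, orange → 253; black ×1 → 253 Ω.
Series: 2700000 + 253 = 2700253 Ω.

2700253 Ω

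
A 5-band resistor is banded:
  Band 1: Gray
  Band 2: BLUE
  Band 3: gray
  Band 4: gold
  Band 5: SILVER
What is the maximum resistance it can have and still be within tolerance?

Grey → 8 (first significant figure)
Blue → 6 (second significant figure)
Grey → 8 (third significant figure)
Gold → ×0.1 multiplier
Silver → ±10% tolerance
868 × 0.1 = 86.8 Ω
Maximum = 86.8 × (1 + 10/100) = 95.48 Ω.

95.48 Ω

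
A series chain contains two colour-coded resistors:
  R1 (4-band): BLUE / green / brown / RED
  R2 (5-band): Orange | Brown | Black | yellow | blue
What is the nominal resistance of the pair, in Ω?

3100650 Ω

R1: blue, green → 65; brown ×10 → 650 Ω.
R2: orange, brown, black → 310; yellow ×10^4 → 3100000 Ω.
Series: 650 + 3100000 = 3100650 Ω.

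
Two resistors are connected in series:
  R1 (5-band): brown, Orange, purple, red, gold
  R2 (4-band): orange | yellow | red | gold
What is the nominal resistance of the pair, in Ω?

17100 Ω

R1: brown, orange, violet → 137; red ×10^2 → 13700 Ω.
R2: orange, yellow → 34; red ×10^2 → 3400 Ω.
Series: 13700 + 3400 = 17100 Ω.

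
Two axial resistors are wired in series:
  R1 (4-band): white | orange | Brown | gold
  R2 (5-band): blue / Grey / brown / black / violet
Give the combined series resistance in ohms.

R1: white, orange → 93; brown ×10 → 930 Ω.
R2: blue, grey, brown → 681; black ×1 → 681 Ω.
Series: 930 + 681 = 1611 Ω.

1611 Ω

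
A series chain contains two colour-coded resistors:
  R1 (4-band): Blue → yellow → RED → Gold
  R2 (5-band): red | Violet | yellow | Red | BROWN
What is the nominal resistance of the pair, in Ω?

33800 Ω

R1: blue, yellow → 64; red ×10^2 → 6400 Ω.
R2: red, violet, yellow → 274; red ×10^2 → 27400 Ω.
Series: 6400 + 27400 = 33800 Ω.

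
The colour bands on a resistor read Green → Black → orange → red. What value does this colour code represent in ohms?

50000 Ω

Green → 5 (first significant figure)
Black → 0 (second significant figure)
Orange → ×10^3 multiplier
50 × 1000 = 50000 Ω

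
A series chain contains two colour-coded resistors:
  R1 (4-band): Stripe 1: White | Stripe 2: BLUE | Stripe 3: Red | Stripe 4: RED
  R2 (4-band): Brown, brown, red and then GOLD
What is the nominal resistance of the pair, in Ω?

10700 Ω

R1: white, blue → 96; red ×10^2 → 9600 Ω.
R2: brown, brown → 11; red ×10^2 → 1100 Ω.
Series: 9600 + 1100 = 10700 Ω.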